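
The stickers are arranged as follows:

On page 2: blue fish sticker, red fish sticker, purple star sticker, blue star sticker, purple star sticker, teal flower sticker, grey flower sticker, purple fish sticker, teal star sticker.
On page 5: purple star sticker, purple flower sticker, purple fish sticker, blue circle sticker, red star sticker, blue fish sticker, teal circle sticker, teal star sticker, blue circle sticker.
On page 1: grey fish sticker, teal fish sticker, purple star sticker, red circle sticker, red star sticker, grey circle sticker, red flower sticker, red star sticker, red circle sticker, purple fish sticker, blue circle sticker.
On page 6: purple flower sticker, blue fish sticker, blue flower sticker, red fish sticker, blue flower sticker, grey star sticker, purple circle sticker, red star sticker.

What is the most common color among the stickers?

Counts by color: purple 10, red 9, blue 9, teal 5, grey 4.
The maximum is 10, held uniquely by purple.

purple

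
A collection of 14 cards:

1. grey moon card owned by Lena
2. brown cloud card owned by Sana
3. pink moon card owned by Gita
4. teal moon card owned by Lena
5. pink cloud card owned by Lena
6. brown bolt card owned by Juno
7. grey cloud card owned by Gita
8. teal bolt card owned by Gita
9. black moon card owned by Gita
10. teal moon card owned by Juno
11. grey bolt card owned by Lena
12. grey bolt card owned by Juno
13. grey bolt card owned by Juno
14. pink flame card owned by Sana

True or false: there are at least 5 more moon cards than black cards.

|moon cards| = 5.
|black cards| = 1.
The claim requires 5 − 1 = 4 ≥ 5, which does not hold.

False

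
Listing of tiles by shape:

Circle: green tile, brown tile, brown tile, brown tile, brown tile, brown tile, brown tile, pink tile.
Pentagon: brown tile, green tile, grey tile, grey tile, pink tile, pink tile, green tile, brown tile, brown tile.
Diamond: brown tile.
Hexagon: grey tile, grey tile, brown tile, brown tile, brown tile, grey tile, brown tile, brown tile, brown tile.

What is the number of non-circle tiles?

19

Total tiles: 27; with the excluded value: 8; remaining 27 − 8 = 19.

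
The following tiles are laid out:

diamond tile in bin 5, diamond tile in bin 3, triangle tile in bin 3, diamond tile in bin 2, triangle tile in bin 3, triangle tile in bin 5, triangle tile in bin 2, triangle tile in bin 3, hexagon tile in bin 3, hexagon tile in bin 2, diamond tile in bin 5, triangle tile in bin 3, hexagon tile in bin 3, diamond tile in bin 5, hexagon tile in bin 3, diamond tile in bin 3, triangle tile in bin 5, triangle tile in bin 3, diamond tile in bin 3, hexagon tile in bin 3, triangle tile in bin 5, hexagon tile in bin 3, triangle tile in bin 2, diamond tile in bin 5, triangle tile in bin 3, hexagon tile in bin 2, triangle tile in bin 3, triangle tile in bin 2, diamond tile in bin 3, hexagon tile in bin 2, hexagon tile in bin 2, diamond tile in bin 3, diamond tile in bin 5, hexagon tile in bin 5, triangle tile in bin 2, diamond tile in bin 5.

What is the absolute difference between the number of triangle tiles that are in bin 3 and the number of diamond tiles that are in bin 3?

triangle tiles in bin 3: 7. diamond tiles in bin 3: 5.
|7 − 5| = 7 − 5 = 2.

2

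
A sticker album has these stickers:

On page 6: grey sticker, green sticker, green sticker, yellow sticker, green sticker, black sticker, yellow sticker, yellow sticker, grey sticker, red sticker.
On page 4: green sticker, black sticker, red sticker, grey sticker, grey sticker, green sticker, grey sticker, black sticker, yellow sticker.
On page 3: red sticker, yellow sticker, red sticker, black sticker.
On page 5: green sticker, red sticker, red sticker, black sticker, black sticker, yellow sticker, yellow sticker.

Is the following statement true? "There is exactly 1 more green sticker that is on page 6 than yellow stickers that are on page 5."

True

There are 3 green stickers on page 6.
There are 2 yellow stickers on page 5.
The claim requires 3 − 2 (= 1) to equal 1, which holds.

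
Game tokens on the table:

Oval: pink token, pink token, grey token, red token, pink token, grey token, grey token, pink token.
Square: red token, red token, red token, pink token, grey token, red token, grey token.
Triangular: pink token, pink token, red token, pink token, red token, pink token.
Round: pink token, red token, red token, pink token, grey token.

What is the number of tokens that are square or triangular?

13

square: 7; triangular: 6; together 7 + 6 = 13.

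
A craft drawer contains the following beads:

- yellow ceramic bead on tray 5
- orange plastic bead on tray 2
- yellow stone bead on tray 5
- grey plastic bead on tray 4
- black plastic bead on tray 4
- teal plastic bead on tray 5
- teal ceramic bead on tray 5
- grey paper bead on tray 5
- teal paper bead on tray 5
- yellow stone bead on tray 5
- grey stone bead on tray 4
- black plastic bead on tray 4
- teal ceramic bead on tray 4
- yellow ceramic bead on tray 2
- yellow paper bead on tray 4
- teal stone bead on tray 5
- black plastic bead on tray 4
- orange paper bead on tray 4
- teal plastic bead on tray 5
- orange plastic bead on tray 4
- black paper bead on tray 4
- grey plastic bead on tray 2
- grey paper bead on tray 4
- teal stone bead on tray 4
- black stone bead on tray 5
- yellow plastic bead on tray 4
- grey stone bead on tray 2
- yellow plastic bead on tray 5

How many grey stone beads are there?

2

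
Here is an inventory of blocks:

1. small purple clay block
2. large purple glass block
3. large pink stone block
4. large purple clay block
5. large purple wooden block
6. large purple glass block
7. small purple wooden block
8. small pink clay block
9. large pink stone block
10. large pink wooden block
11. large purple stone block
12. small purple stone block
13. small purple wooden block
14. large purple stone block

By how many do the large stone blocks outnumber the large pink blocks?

1

large stone blocks: 4.
large pink blocks: 3.
4 − 3 = 1.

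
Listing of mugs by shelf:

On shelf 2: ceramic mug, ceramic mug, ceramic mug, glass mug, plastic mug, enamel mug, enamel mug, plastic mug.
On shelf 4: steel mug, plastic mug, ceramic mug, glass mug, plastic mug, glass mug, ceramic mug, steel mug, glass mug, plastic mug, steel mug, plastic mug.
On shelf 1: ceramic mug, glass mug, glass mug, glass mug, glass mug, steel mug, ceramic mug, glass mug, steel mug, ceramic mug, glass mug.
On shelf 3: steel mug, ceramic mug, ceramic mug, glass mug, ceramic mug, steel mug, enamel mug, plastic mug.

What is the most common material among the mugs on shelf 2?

ceramic

Counts by material (restricted to mugs on shelf 2): ceramic 3, plastic 2, enamel 2, glass 1.
The maximum is 3, held uniquely by ceramic.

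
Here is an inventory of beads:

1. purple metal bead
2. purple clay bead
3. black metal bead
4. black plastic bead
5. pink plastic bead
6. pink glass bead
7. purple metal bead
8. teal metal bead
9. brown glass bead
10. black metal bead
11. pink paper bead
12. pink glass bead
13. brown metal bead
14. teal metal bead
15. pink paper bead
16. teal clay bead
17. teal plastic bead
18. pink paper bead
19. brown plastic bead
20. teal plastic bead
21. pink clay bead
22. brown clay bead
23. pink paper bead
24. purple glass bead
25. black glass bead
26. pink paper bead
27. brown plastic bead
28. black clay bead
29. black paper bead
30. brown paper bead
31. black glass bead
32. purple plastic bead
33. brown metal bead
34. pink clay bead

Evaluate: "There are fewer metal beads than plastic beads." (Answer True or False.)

|metal beads| = 8.
|plastic beads| = 7.
The claim requires 8 < 7, which does not hold.

False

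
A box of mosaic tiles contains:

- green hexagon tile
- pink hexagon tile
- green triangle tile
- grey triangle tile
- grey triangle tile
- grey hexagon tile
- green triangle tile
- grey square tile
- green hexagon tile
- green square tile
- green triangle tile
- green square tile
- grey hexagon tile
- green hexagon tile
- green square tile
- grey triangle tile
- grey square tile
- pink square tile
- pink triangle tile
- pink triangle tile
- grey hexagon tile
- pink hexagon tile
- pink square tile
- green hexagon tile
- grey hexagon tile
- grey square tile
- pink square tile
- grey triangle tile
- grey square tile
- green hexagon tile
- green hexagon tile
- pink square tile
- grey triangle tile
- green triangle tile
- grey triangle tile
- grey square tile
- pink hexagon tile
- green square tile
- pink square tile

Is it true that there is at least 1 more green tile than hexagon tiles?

|green tiles| = 14.
|hexagon tiles| = 13.
The claim requires 14 − 13 = 1 ≥ 1, which holds.

True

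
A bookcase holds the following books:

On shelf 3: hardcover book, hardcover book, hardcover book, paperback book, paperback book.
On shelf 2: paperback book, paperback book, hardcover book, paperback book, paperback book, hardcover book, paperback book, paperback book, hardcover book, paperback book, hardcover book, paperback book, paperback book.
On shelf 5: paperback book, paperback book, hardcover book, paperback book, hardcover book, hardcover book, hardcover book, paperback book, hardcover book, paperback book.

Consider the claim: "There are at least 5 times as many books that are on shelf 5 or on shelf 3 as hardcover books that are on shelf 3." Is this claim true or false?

True

|books on shelf 5 or on shelf 3| = 15.
|hardcover books on shelf 3| = 3.
The claim requires 15 ≥ 5 × 3 = 15, which holds.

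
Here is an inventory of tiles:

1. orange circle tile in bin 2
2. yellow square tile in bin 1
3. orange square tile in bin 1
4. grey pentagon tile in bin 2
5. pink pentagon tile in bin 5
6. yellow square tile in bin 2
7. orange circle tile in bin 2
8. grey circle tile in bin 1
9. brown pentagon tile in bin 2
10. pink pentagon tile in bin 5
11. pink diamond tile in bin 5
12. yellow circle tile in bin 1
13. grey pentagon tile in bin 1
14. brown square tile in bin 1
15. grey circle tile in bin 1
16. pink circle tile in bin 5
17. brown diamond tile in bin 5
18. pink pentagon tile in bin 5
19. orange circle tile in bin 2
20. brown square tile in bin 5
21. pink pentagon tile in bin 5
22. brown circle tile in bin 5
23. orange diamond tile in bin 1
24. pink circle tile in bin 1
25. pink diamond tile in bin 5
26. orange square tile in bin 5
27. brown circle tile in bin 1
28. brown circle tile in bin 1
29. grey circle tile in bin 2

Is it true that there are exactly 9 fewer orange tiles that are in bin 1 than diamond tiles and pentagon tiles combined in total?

orange tiles in bin 1: 2.
diamond tiles: 4; pentagon tiles: 7; combined: 4 + 7 = 11.
The claim requires 11 − 2 (= 9) to equal 9, which holds.

True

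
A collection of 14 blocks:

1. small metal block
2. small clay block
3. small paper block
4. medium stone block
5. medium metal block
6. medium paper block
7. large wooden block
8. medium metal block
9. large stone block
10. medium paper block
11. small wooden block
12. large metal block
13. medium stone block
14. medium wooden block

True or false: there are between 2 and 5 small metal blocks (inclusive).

False

|small metal blocks| = 1.
The claim requires 2 ≤ 1 ≤ 5, which does not hold.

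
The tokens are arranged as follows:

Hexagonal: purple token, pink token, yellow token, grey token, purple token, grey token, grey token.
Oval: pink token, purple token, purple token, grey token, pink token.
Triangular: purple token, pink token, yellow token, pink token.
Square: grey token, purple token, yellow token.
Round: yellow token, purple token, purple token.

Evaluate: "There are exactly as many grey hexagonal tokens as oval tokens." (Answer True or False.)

grey hexagonal tokens: 3.
oval tokens: 5.
The claim requires 3 = 5, which does not hold.

False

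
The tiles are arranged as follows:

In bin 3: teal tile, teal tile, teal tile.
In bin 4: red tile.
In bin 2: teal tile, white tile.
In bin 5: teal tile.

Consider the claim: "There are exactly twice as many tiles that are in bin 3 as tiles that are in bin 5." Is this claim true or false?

tiles in bin 3: 3.
tiles in bin 5: 1.
The claim requires 3 = 2 × 1 = 2, which does not hold.

False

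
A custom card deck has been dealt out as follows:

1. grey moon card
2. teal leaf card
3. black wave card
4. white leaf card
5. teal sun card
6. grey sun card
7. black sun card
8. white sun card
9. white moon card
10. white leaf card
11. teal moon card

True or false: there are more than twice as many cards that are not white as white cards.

False

|cards that are not white| = 7.
|white cards| = 4.
The claim requires 7 > 2 × 4 = 8, which does not hold.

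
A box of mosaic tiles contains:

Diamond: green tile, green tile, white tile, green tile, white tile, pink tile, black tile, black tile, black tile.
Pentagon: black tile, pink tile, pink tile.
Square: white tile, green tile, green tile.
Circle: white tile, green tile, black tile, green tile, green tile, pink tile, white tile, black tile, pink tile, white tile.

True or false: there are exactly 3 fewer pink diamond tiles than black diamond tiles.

False

There is 1 pink diamond tile.
There are 3 black diamond tiles.
The claim requires 3 − 1 (= 2) to equal 3, which does not hold.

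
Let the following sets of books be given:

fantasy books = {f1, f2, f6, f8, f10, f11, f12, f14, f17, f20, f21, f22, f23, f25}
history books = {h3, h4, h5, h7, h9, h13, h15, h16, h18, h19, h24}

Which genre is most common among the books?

fantasy

Counts by genre: fantasy 14, history 11.
The maximum is 14, held uniquely by fantasy.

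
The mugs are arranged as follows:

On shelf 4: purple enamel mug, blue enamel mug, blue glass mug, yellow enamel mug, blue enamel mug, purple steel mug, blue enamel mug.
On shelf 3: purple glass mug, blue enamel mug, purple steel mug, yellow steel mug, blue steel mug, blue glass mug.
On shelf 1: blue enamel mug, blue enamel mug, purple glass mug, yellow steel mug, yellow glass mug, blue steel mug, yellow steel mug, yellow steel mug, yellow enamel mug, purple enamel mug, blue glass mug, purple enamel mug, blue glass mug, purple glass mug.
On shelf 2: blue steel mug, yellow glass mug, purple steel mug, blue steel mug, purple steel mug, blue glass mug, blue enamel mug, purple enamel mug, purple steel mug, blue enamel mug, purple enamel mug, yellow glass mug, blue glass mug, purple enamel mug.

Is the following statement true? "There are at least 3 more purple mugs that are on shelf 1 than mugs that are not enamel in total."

|purple mugs on shelf 1| = 4.
|mugs that are not enamel| = 25.
The claim requires 4 − 25 = -21 ≥ 3, which does not hold.

False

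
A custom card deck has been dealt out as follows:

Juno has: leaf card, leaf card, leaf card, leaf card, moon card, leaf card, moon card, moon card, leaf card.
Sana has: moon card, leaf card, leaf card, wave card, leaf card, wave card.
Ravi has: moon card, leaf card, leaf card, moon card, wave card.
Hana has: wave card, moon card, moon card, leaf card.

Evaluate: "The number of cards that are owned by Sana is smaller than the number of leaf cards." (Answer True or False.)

True

cards owned by Sana: 6.
leaf cards: 12.
The claim requires 6 < 12, which holds.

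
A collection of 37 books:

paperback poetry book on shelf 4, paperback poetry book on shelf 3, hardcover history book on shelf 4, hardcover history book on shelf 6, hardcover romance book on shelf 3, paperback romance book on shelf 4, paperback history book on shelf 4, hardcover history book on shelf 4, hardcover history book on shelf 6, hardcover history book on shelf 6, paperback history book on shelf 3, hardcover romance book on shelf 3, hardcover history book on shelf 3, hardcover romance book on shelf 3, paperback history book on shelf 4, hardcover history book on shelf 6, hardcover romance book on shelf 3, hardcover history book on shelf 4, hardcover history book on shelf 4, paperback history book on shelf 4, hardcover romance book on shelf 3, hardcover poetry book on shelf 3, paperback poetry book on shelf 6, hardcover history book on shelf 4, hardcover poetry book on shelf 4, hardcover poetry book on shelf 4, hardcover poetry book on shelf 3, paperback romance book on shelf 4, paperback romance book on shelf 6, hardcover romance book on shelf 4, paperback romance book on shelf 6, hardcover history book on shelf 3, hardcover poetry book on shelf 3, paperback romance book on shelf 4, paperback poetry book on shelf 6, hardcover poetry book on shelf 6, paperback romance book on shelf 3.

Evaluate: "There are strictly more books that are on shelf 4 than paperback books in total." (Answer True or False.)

|books on shelf 4| = 15.
|paperback books| = 14.
The claim requires 15 > 14, which holds.

True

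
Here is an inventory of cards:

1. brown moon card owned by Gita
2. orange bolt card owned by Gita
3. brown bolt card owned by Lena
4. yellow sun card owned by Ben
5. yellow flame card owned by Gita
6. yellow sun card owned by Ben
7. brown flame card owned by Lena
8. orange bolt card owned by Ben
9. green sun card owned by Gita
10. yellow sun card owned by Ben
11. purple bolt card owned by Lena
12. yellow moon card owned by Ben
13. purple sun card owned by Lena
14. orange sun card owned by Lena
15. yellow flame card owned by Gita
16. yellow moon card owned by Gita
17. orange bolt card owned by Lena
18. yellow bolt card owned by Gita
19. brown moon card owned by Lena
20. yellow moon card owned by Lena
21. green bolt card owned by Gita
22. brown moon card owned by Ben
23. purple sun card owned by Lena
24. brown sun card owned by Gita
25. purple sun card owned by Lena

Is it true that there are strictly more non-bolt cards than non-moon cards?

There are 18 non-bolt cards.
There are 19 non-moon cards.
The claim requires 18 > 19, which does not hold.

False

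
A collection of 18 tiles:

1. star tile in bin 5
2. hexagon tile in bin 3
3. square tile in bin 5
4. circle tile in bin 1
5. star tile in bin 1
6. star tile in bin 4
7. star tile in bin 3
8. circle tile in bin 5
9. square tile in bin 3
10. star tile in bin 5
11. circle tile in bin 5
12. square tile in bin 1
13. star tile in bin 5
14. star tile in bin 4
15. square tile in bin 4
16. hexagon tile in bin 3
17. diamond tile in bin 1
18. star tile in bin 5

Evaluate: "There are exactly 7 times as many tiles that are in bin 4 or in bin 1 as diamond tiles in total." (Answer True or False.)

True

|tiles in bin 4 or in bin 1| = 7.
|diamond tiles| = 1.
The claim requires 7 = 7 × 1 = 7, which holds.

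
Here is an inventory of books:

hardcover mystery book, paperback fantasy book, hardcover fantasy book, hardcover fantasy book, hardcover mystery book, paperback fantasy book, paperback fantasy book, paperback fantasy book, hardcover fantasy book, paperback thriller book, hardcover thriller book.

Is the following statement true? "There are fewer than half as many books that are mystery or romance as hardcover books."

True

books that are mystery or romance: 2.
hardcover books: 6.
The claim requires 2 × 2 = 4 < 6, which holds.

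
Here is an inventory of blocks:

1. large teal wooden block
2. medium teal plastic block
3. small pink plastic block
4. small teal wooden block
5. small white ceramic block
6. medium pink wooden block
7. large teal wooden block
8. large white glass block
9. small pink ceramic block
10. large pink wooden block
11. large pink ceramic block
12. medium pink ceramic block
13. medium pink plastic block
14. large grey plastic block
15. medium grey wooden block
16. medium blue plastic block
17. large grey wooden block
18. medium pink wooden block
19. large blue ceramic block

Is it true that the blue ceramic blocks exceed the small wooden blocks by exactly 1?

There is 1 blue ceramic block.
There is 1 small wooden block.
The claim requires 1 − 1 (= 0) to equal 1, which does not hold.

False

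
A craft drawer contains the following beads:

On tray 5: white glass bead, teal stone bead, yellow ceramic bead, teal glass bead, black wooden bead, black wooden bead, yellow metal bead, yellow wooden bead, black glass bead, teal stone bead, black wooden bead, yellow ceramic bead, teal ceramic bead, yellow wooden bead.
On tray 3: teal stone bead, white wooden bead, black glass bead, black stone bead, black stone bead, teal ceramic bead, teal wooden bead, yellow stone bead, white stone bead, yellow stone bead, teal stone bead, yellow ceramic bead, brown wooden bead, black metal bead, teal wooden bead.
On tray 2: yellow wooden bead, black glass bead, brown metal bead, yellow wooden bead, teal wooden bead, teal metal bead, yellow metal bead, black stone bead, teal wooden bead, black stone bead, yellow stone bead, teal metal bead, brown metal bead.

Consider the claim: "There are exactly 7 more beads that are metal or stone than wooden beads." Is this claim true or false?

False

|beads that are metal or stone| = 19.
|wooden beads| = 13.
The claim requires 19 − 13 (= 6) to equal 7, which does not hold.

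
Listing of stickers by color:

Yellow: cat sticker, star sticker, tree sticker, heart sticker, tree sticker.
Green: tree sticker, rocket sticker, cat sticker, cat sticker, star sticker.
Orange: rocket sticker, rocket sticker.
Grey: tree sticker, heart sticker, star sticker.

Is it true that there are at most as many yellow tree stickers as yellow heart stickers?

False

|yellow tree stickers| = 2.
|yellow heart stickers| = 1.
The claim requires 2 ≤ 1, which does not hold.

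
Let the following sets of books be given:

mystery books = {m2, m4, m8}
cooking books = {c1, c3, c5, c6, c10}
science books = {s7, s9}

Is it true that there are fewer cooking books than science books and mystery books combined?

False

cooking books: 5.
science books: 2; mystery books: 3; combined: 2 + 3 = 5.
The claim requires 5 < 5, which does not hold.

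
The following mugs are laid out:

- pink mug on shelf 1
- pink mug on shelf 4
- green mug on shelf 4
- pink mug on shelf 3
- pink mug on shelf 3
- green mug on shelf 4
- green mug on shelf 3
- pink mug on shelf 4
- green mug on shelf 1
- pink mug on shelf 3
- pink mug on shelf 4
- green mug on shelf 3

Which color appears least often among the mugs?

Counts by color: pink 7, green 5.
The minimum is 5, held uniquely by green.

green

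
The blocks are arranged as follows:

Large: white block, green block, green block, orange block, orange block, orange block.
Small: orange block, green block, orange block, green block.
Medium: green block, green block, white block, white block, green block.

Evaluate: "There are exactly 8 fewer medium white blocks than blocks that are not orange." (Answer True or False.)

True

medium white blocks: 2.
blocks that are not orange: 10.
The claim requires 10 − 2 (= 8) to equal 8, which holds.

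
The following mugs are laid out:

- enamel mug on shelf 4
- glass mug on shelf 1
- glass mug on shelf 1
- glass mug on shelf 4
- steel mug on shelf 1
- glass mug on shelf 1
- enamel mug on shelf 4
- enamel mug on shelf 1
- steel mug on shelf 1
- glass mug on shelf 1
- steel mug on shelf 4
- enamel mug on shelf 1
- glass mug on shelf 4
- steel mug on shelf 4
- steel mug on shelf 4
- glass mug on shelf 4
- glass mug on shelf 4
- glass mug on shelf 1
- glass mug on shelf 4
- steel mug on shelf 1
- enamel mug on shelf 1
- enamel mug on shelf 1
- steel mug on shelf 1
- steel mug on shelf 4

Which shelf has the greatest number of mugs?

Counts by shelf: shelf 1→13, shelf 4→11.
The maximum is 13, held uniquely by shelf 1.

shelf 1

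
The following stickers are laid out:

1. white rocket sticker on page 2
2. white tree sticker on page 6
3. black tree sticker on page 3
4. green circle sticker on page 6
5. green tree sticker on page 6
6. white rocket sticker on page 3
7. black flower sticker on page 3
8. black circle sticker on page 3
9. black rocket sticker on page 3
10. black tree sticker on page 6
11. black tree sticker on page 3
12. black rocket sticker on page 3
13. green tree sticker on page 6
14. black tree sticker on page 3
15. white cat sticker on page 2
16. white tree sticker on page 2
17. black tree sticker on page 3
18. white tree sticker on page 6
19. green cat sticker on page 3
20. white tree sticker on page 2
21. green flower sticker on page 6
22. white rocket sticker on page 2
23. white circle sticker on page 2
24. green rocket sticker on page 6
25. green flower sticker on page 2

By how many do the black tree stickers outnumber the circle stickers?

black tree stickers: 5.
circle stickers: 3.
5 − 3 = 2.

2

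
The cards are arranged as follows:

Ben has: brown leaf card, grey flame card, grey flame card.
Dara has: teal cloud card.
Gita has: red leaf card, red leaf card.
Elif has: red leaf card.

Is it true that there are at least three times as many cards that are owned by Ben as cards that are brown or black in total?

cards owned by Ben: 3.
cards that are brown or black: 1.
The claim requires 3 ≥ 3 × 1 = 3, which holds.

True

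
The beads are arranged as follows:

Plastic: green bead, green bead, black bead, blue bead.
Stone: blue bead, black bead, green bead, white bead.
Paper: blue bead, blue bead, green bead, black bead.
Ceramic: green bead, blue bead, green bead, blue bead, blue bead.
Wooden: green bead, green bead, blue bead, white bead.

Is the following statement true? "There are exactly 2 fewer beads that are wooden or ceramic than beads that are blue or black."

True

There are 9 beads that are wooden or ceramic.
There are 11 beads that are blue or black.
The claim requires 11 − 9 (= 2) to equal 2, which holds.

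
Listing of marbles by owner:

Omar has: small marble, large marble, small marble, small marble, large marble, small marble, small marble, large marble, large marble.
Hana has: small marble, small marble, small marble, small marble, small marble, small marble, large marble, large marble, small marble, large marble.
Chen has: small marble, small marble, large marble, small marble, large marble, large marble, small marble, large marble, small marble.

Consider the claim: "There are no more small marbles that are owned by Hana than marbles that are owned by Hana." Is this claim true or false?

|small marbles owned by Hana| = 7.
|marbles owned by Hana| = 10.
The claim requires 7 ≤ 10, which holds.

True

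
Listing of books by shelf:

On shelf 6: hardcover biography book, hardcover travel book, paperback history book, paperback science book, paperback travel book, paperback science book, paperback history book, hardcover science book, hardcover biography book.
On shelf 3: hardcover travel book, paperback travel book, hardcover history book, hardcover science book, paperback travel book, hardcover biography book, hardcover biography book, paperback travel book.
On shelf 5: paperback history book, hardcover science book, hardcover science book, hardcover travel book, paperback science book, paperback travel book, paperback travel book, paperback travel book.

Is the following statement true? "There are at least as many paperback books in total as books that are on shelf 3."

paperback books: 13.
books on shelf 3: 8.
The claim requires 13 ≥ 8, which holds.

True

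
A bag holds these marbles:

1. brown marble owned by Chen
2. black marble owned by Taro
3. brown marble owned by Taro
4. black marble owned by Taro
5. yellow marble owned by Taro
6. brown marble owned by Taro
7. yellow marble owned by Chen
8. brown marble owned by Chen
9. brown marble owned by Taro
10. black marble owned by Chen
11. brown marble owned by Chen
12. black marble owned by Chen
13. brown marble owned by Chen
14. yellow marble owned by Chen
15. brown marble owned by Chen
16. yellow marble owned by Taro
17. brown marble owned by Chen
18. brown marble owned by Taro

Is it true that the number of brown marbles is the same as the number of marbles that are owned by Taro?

There are 10 brown marbles.
Count of marbles owned by Taro: 8.
The claim requires 10 = 8, which does not hold.

False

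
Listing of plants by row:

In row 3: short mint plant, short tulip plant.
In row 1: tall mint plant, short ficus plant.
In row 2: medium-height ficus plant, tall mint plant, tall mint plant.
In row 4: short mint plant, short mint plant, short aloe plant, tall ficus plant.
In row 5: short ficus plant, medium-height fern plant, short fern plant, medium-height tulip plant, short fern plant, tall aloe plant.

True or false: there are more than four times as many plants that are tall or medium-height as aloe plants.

plants that are tall or medium-height: 8.
aloe plants: 2.
The claim requires 8 > 4 × 2 = 8, which does not hold.

False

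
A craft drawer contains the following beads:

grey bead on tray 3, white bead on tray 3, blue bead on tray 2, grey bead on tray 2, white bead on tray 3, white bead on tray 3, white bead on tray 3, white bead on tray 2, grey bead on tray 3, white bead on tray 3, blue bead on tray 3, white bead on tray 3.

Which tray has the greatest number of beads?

Counts by tray: tray 3→9, tray 2→3.
The maximum is 9, held uniquely by tray 3.

tray 3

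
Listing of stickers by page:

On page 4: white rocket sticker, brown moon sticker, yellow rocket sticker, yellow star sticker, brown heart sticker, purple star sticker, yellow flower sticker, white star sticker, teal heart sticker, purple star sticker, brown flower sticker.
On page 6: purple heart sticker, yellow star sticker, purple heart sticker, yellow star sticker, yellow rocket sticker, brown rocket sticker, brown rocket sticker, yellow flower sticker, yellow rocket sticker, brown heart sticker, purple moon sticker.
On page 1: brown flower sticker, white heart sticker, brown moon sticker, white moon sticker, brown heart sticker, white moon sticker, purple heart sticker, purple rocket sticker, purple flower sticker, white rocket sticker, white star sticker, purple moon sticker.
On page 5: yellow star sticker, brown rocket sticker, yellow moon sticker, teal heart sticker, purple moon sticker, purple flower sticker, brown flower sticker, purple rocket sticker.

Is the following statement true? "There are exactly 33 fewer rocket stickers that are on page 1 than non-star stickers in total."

False

|rocket stickers on page 1| = 2.
|non-star stickers| = 34.
The claim requires 34 − 2 (= 32) to equal 33, which does not hold.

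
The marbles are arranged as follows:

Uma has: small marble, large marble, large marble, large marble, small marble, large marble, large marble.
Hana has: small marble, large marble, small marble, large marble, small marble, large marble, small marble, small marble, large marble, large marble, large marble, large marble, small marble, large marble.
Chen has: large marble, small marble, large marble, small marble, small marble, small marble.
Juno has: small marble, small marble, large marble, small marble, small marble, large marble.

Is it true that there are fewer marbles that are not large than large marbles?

There are 16 marbles that are not large.
There are 17 large marbles.
The claim requires 16 < 17, which holds.

True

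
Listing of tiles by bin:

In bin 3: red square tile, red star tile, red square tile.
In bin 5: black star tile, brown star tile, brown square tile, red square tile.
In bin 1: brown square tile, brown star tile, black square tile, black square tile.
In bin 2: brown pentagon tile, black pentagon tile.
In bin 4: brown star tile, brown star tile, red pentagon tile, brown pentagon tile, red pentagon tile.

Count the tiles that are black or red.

black: 4; red: 6; together 4 + 6 = 10.

10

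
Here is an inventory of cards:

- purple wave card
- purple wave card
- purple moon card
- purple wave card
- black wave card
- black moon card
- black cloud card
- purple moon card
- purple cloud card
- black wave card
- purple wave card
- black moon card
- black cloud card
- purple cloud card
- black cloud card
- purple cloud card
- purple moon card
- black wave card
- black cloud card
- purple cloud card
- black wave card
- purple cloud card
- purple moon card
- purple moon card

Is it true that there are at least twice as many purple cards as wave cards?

False

purple cards: 14.
wave cards: 8.
The claim requires 14 ≥ 2 × 8 = 16, which does not hold.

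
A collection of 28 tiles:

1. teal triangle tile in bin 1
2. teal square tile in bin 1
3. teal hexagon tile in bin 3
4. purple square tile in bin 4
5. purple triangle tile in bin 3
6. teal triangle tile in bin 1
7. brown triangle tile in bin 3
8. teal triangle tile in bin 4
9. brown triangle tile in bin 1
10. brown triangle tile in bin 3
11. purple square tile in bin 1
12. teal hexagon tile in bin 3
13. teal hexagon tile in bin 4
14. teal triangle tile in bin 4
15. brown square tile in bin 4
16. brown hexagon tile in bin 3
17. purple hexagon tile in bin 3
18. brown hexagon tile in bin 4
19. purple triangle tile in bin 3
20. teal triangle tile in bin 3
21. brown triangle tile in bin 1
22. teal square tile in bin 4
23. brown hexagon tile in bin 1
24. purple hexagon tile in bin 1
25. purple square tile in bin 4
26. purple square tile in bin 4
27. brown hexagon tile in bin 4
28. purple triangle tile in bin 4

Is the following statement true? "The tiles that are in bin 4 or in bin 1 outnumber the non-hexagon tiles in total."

False

|tiles in bin 4 or in bin 1| = 19.
|non-hexagon tiles| = 19.
The claim requires 19 > 19, which does not hold.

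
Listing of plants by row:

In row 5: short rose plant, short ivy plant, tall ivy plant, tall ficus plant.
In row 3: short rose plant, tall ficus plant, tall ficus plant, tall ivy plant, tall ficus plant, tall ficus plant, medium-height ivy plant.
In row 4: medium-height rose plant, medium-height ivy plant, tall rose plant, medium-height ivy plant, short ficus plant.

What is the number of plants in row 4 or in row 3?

12

in row 3: 7; in row 4: 5; together 7 + 5 = 12.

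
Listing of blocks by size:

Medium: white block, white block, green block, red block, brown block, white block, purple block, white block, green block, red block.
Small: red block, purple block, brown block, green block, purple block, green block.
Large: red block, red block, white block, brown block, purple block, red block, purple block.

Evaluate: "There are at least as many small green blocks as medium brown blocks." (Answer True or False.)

True

There are 2 small green blocks.
There is 1 medium brown block.
The claim requires 2 ≥ 1, which holds.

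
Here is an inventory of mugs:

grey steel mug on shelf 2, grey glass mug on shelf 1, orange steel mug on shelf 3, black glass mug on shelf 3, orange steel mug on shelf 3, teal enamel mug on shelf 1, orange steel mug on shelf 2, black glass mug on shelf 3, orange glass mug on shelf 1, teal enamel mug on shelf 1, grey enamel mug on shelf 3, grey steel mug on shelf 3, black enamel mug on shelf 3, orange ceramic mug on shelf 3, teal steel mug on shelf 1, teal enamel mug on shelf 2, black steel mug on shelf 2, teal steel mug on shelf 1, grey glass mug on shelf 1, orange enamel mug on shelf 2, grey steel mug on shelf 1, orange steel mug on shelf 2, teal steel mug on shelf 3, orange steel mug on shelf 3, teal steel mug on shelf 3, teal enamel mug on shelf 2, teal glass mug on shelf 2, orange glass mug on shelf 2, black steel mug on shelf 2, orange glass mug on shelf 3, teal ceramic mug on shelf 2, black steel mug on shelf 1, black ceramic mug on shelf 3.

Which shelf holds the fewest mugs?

shelf 1

Counts by shelf: shelf 3→13, shelf 2→11, shelf 1→9.
The minimum is 9, held uniquely by shelf 1.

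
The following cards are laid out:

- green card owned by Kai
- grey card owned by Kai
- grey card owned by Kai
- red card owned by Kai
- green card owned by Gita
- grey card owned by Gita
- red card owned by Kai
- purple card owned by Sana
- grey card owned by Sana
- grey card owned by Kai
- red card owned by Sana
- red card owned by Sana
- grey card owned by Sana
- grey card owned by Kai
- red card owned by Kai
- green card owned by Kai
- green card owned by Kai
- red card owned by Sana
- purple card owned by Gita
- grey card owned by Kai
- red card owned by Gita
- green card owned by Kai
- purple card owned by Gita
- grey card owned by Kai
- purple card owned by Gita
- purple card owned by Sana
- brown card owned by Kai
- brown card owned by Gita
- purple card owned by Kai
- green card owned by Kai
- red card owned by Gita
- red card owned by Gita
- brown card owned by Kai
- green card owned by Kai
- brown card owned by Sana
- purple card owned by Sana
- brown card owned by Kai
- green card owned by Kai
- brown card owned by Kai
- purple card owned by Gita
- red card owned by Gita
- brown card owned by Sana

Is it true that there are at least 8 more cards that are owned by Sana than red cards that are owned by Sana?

False

Count of cards owned by Sana: 10.
Count of red cards owned by Sana: 3.
The claim requires 10 − 3 = 7 ≥ 8, which does not hold.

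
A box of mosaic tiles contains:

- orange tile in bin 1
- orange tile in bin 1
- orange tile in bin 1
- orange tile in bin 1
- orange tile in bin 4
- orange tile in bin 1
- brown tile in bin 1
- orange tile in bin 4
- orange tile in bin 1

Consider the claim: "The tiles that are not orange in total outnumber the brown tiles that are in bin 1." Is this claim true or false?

tiles that are not orange: 1.
brown tiles in bin 1: 1.
The claim requires 1 > 1, which does not hold.

False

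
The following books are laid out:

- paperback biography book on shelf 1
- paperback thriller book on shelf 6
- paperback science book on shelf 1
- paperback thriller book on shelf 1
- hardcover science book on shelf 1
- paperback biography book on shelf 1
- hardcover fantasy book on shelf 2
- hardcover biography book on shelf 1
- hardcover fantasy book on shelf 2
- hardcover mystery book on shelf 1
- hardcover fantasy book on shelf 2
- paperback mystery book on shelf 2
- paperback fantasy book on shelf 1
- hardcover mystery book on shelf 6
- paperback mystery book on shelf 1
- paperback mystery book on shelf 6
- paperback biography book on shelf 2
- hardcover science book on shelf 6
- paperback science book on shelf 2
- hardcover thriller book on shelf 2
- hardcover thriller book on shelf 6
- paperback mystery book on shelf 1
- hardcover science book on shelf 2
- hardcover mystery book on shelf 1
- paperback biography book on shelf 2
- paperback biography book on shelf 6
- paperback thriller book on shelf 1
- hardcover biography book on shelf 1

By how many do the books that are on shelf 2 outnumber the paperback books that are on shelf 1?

books on shelf 2: 9.
paperback books on shelf 1: 8.
9 − 8 = 1.

1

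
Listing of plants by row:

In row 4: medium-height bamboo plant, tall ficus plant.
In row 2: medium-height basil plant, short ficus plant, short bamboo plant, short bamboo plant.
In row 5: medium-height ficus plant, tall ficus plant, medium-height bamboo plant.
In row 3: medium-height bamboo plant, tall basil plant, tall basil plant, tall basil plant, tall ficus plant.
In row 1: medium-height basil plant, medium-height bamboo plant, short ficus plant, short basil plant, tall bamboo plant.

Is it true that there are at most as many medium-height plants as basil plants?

False

|medium-height plants| = 7.
|basil plants| = 6.
The claim requires 7 ≤ 6, which does not hold.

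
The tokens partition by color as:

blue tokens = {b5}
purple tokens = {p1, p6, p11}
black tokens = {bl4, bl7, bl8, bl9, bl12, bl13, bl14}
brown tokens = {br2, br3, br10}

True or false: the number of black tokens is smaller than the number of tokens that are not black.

black tokens: 7.
tokens that are not black: 7.
The claim requires 7 < 7, which does not hold.

False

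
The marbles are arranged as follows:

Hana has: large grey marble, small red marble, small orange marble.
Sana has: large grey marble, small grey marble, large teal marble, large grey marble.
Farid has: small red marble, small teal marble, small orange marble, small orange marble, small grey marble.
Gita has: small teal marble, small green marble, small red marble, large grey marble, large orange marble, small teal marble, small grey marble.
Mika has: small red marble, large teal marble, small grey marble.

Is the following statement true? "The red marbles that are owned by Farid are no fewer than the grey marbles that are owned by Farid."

Count of red marbles owned by Farid: 1.
Count of grey marbles owned by Farid: 1.
The claim requires 1 ≥ 1, which holds.

True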